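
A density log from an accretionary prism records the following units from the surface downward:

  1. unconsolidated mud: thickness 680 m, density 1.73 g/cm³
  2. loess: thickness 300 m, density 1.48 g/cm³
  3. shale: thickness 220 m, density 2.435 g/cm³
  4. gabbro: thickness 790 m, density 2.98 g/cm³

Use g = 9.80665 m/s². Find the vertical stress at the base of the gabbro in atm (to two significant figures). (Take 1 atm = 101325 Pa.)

440 atm

unconsolidated mud: 1730 kg/m³ × 9.80665 m/s² × 680 m = 1.154×10^7 Pa = 113.9 atm
loess: 1480 kg/m³ × 9.80665 m/s² × 300 m = 4.354×10^6 Pa = 42.97 atm
shale: 2435 kg/m³ × 9.80665 m/s² × 220 m = 5.253×10^6 Pa = 51.85 atm
gabbro: 2980 kg/m³ × 9.80665 m/s² × 790 m = 2.309×10^7 Pa = 227.8 atm
Total = 113.9 + 42.97 + 51.85 + 227.8 = 436.53 atm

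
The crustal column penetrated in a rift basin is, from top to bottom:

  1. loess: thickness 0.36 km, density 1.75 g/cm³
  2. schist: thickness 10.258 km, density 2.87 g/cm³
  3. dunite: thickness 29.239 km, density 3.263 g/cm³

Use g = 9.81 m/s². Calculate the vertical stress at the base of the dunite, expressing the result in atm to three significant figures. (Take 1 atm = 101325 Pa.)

12100 atm

loess: 1750 kg/m³ × 9.81 m/s² × 360 m = 6.180×10^6 Pa = 60.99 atm
schist: 2870 kg/m³ × 9.81 m/s² × 10258 m = 2.888×10^8 Pa = 2850 atm
dunite: 3263 kg/m³ × 9.81 m/s² × 29239 m = 9.359×10^8 Pa = 9237 atm
Total = 60.99 + 2850 + 9237 = 12148 atm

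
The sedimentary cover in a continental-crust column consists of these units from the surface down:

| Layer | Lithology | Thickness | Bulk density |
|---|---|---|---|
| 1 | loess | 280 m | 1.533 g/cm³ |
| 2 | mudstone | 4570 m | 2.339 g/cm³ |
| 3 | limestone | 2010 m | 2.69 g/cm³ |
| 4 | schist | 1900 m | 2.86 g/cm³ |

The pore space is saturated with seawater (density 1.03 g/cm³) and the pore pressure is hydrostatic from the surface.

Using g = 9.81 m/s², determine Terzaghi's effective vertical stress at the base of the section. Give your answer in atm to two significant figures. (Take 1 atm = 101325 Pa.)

Overburden (lithostatic) stress σ_v:
loess: 1533 kg/m³ × 9.81 m/s² × 280 m = 4.211×10^6 Pa = 4.211 MPa
mudstone: 2339 kg/m³ × 9.81 m/s² × 4570 m = 1.049×10^8 Pa = 104.9 MPa
limestone: 2690 kg/m³ × 9.81 m/s² × 2010 m = 5.304×10^7 Pa = 53.04 MPa
schist: 2860 kg/m³ × 9.81 m/s² × 1900 m = 5.331×10^7 Pa = 53.31 MPa
Total = 4.211 + 104.9 + 53.04 + 53.31 = 215.42 MPa
Pore pressure P_p = 1030 kg/m³ × 9.81 m/s² × 8760 m = 8.851×10^7 Pa = 88.51 MPa
Effective stress σ' = σ_v − P_p = 215.4 − 88.51 = 126.91 MPa = 1252.5 atm

1300 atm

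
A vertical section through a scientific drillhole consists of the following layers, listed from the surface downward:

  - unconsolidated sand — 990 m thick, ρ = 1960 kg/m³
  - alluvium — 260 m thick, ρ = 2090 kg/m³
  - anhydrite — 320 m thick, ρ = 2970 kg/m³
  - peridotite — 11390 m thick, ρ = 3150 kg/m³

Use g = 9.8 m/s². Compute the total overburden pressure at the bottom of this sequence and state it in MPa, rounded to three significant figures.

385 MPa

unconsolidated sand: 1960 kg/m³ × 9.8 m/s² × 990 m = 1.902×10^7 Pa = 19.02 MPa
alluvium: 2090 kg/m³ × 9.8 m/s² × 260 m = 5.325×10^6 Pa = 5.325 MPa
anhydrite: 2970 kg/m³ × 9.8 m/s² × 320 m = 9.314×10^6 Pa = 9.314 MPa
peridotite: 3150 kg/m³ × 9.8 m/s² × 11390 m = 3.516×10^8 Pa = 351.6 MPa
Total = 19.02 + 5.325 + 9.314 + 351.6 = 385.26 MPa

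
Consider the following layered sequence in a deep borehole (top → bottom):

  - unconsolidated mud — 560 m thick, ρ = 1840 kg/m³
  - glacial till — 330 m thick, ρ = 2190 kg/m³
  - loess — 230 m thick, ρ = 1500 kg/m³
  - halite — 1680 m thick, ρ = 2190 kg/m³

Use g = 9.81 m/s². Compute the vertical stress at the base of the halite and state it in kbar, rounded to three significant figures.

0.567 kbar

unconsolidated mud: 1840 kg/m³ × 9.81 m/s² × 560 m = 1.011×10^7 Pa = 0.1011 kbar
glacial till: 2190 kg/m³ × 9.81 m/s² × 330 m = 7.090×10^6 Pa = 0.07090 kbar
loess: 1500 kg/m³ × 9.81 m/s² × 230 m = 3.384×10^6 Pa = 0.03384 kbar
halite: 2190 kg/m³ × 9.81 m/s² × 1680 m = 3.609×10^7 Pa = 0.3609 kbar
Total = 0.1011 + 0.07090 + 0.03384 + 0.3609 = 0.56675 kbar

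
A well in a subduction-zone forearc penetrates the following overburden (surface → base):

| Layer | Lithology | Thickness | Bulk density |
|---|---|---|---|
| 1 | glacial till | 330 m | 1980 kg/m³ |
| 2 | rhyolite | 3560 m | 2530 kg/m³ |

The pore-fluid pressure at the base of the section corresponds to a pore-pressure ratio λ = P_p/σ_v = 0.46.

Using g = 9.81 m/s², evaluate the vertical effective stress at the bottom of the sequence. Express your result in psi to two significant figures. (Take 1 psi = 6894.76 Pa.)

7400 psi

Overburden (lithostatic) stress σ_v:
glacial till: 1980 kg/m³ × 9.81 m/s² × 330 m = 6.410×10^6 Pa = 6.410 MPa
rhyolite: 2530 kg/m³ × 9.81 m/s² × 3560 m = 8.836×10^7 Pa = 88.36 MPa
Total = 6.410 + 88.36 = 94.767 MPa
Pore pressure P_p = λ·σ_v = 0.46 × 94.77 MPa = 43.59 MPa
Effective stress σ' = σ_v − P_p = 94.77 − 43.59 = 51.174 MPa = 7422.2 psi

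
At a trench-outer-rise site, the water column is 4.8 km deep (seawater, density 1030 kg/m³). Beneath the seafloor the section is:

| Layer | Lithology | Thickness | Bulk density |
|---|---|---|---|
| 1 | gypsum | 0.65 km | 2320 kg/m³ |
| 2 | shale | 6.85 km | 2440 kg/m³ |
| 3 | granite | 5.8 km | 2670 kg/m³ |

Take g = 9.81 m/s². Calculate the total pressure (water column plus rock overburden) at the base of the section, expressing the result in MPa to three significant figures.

379 MPa

seawater: 1030 kg/m³ × 9.81 m/s² × 4800 m = 4.850×10^7 Pa = 48.50 MPa
gypsum: 2320 kg/m³ × 9.81 m/s² × 650 m = 1.479×10^7 Pa = 14.79 MPa
shale: 2440 kg/m³ × 9.81 m/s² × 6850 m = 1.640×10^8 Pa = 164.0 MPa
granite: 2670 kg/m³ × 9.81 m/s² × 5800 m = 1.519×10^8 Pa = 151.9 MPa
Total = 48.50 + 14.79 + 164.0 + 151.9 = 379.18 MPa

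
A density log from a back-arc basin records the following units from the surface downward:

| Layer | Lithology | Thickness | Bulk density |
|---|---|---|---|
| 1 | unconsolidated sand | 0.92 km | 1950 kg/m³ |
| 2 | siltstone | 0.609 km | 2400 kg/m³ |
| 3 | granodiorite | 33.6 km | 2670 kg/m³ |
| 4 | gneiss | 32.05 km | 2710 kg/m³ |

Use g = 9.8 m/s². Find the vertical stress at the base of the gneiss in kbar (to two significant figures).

unconsolidated sand: 1950 kg/m³ × 9.8 m/s² × 920 m = 1.758×10^7 Pa = 0.1758 kbar
siltstone: 2400 kg/m³ × 9.8 m/s² × 609 m = 1.432×10^7 Pa = 0.1432 kbar
granodiorite: 2670 kg/m³ × 9.8 m/s² × 33600 m = 8.792×10^8 Pa = 8.792 kbar
gneiss: 2710 kg/m³ × 9.8 m/s² × 32050 m = 8.512×10^8 Pa = 8.512 kbar
Total = 0.1758 + 0.1432 + 8.792 + 8.512 = 17.623 kbar

18 kbar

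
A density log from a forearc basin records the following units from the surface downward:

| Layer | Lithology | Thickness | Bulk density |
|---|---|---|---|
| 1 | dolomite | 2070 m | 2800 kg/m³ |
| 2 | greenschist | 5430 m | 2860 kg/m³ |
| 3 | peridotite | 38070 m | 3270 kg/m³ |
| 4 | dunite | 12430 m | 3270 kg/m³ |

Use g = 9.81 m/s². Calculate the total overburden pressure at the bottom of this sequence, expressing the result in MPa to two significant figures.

dolomite: 2800 kg/m³ × 9.81 m/s² × 2070 m = 5.686×10^7 Pa = 56.86 MPa
greenschist: 2860 kg/m³ × 9.81 m/s² × 5430 m = 1.523×10^8 Pa = 152.3 MPa
peridotite: 3270 kg/m³ × 9.81 m/s² × 38070 m = 1.221×10^9 Pa = 1221 MPa
dunite: 3270 kg/m³ × 9.81 m/s² × 12430 m = 3.987×10^8 Pa = 398.7 MPa
Total = 56.86 + 152.3 + 1221 + 398.7 = 1829.2 MPa

1800 MPa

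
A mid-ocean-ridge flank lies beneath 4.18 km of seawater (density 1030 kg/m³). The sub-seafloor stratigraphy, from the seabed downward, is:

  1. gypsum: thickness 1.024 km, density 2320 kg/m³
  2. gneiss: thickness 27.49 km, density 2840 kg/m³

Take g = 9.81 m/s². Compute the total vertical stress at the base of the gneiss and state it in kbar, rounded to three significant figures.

8.31 kbar

seawater: 1030 kg/m³ × 9.81 m/s² × 4180 m = 4.224×10^7 Pa = 0.4224 kbar
gypsum: 2320 kg/m³ × 9.81 m/s² × 1024 m = 2.331×10^7 Pa = 0.2331 kbar
gneiss: 2840 kg/m³ × 9.81 m/s² × 27490 m = 7.659×10^8 Pa = 7.659 kbar
Total = 0.4224 + 0.2331 + 7.659 = 8.3142 kbar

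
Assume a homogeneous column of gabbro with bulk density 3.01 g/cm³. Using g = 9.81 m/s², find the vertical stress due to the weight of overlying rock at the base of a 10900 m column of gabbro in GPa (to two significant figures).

0.32 GPa

gabbro: 3010 kg/m³ × 9.81 m/s² × 10900 m = 3.219×10^8 Pa = 0.3219 GPa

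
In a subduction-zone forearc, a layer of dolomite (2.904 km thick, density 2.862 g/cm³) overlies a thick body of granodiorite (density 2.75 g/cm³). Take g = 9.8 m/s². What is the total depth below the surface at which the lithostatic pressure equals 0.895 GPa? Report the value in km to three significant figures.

Pressure at base of upper layers: 2862×9.8×2904 = 8.145×10^7 Pa = 0.08145 GPa
Remaining pressure to be supplied by granodiorite: 8.950×10^8 − 8.145×10^7 = 8.135×10^8 Pa
Additional depth in granodiorite = 8.135×10^8 Pa / (2750 kg/m³ × 9.8 m/s²) = 30187 m
Total depth = 2904 m + 30187 m = 33091 m
= 33.091 km

33.1 km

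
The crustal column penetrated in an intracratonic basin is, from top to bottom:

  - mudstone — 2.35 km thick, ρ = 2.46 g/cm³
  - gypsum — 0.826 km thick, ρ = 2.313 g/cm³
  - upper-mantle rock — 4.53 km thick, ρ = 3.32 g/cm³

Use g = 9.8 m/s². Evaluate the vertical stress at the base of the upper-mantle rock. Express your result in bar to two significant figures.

mudstone: 2460 kg/m³ × 9.8 m/s² × 2350 m = 5.665×10^7 Pa = 566.5 bar
gypsum: 2313 kg/m³ × 9.8 m/s² × 826 m = 1.872×10^7 Pa = 187.2 bar
upper-mantle rock: 3320 kg/m³ × 9.8 m/s² × 4530 m = 1.474×10^8 Pa = 1474 bar
Total = 566.5 + 187.2 + 1474 = 2227.7 bar

2200 bar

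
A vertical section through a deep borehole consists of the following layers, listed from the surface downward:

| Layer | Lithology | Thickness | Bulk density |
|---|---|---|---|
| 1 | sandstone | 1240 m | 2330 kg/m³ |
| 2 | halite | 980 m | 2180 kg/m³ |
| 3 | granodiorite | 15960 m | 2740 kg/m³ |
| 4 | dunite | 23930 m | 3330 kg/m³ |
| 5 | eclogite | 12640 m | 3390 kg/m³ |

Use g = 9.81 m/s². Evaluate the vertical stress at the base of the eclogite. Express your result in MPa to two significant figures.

sandstone: 2330 kg/m³ × 9.81 m/s² × 1240 m = 2.834×10^7 Pa = 28.34 MPa
halite: 2180 kg/m³ × 9.81 m/s² × 980 m = 2.096×10^7 Pa = 20.96 MPa
granodiorite: 2740 kg/m³ × 9.81 m/s² × 15960 m = 4.290×10^8 Pa = 429.0 MPa
dunite: 3330 kg/m³ × 9.81 m/s² × 23930 m = 7.817×10^8 Pa = 781.7 MPa
eclogite: 3390 kg/m³ × 9.81 m/s² × 12640 m = 4.204×10^8 Pa = 420.4 MPa
Total = 28.34 + 20.96 + 429.0 + 781.7 + 420.4 = 1680.4 MPa

1700 MPa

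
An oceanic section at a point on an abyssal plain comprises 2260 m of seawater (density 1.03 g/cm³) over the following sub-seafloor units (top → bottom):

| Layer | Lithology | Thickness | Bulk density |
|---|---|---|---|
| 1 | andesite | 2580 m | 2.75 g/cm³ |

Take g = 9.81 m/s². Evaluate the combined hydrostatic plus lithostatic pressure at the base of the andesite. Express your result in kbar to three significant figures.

0.924 kbar

seawater: 1030 kg/m³ × 9.81 m/s² × 2260 m = 2.284×10^7 Pa = 0.2284 kbar
andesite: 2750 kg/m³ × 9.81 m/s² × 2580 m = 6.960×10^7 Pa = 0.6960 kbar
Total = 0.2284 + 0.6960 = 0.92438 kbar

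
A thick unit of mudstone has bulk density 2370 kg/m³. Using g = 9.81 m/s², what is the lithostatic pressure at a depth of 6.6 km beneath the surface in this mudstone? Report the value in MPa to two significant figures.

150 MPa

mudstone: 2370 kg/m³ × 9.81 m/s² × 6600 m = 1.534×10^8 Pa = 153.4 MPa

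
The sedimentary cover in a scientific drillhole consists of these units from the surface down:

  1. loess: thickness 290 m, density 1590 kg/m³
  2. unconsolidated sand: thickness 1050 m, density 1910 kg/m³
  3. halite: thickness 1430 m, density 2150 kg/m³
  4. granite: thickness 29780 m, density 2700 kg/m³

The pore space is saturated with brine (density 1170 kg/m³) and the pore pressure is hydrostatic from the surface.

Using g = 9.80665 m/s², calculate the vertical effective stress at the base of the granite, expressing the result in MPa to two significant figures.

470 MPa

Overburden (lithostatic) stress σ_v:
loess: 1590 kg/m³ × 9.80665 m/s² × 290 m = 4.522×10^6 Pa = 4.522 MPa
unconsolidated sand: 1910 kg/m³ × 9.80665 m/s² × 1050 m = 1.967×10^7 Pa = 19.67 MPa
halite: 2150 kg/m³ × 9.80665 m/s² × 1430 m = 3.015×10^7 Pa = 30.15 MPa
granite: 2700 kg/m³ × 9.80665 m/s² × 29780 m = 7.885×10^8 Pa = 788.5 MPa
Total = 4.522 + 19.67 + 30.15 + 788.5 = 842.85 MPa
Pore pressure P_p = 1170 kg/m³ × 9.80665 m/s² × 32550 m = 3.735×10^8 Pa = 373.5 MPa
Effective stress σ' = σ_v − P_p = 842.9 − 373.5 = 469.38 MPa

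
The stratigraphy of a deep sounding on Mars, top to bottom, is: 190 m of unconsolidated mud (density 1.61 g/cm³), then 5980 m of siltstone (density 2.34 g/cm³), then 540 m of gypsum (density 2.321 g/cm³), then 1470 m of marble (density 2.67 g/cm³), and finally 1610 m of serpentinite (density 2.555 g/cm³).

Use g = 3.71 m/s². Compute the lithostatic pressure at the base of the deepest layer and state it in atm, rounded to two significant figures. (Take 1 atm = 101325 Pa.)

860 atm

unconsolidated mud: 1610 kg/m³ × 3.71 m/s² × 190 m = 1.135×10^6 Pa = 11.20 atm
siltstone: 2340 kg/m³ × 3.71 m/s² × 5980 m = 5.191×10^7 Pa = 512.4 atm
gypsum: 2321 kg/m³ × 3.71 m/s² × 540 m = 4.650×10^6 Pa = 45.89 atm
marble: 2670 kg/m³ × 3.71 m/s² × 1470 m = 1.456×10^7 Pa = 143.7 atm
serpentinite: 2555 kg/m³ × 3.71 m/s² × 1610 m = 1.526×10^7 Pa = 150.6 atm
Total = 11.20 + 512.4 + 45.89 + 143.7 + 150.6 = 863.78 atm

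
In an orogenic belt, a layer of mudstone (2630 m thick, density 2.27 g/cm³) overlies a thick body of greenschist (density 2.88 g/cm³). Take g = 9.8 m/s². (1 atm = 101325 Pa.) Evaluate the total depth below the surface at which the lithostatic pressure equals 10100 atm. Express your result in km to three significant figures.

36.8 km

Pressure at base of upper layers: 2270×9.8×2630 = 5.851×10^7 Pa = 577.4 atm
Remaining pressure to be supplied by greenschist: 1.023×10^9 − 5.851×10^7 = 9.649×10^8 Pa
Additional depth in greenschist = 9.649×10^8 Pa / (2880 kg/m³ × 9.8 m/s²) = 34186 m
Total depth = 2630 m + 34186 m = 36816 m
= 36.816 km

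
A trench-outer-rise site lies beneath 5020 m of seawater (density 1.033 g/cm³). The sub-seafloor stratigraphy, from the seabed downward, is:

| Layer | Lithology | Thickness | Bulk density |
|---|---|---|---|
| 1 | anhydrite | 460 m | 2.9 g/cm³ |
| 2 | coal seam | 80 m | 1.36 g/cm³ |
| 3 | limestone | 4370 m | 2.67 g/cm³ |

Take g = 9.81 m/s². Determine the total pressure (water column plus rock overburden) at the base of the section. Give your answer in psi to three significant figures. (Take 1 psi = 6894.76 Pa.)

26000 psi

seawater: 1033 kg/m³ × 9.81 m/s² × 5020 m = 5.087×10^7 Pa = 7378 psi
anhydrite: 2900 kg/m³ × 9.81 m/s² × 460 m = 1.309×10^7 Pa = 1898 psi
coal seam: 1360 kg/m³ × 9.81 m/s² × 80 m = 1.067×10^6 Pa = 154.8 psi
limestone: 2670 kg/m³ × 9.81 m/s² × 4370 m = 1.145×10^8 Pa = 16601 psi
Total = 7378 + 1898 + 154.8 + 16601 = 26032 psi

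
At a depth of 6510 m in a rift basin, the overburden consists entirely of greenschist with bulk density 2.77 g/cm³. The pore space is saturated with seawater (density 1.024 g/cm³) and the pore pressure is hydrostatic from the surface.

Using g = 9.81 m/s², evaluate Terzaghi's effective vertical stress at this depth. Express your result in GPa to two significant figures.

0.11 GPa

Overburden (lithostatic) stress σ_v:
greenschist: 2770 kg/m³ × 9.81 m/s² × 6510 m = 1.769×10^8 Pa = 176.9 MPa
Pore pressure P_p = 1024 kg/m³ × 9.81 m/s² × 6510 m = 6.540×10^7 Pa = 65.40 MPa
Effective stress σ' = σ_v − P_p = 176.9 − 65.40 = 111.50 MPa = 0.11150 GPa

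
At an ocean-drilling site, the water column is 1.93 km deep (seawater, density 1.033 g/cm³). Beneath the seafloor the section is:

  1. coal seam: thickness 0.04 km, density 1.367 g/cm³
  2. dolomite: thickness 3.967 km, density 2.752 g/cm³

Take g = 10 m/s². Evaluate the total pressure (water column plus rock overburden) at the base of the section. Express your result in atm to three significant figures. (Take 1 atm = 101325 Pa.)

1280 atm

seawater: 1033 kg/m³ × 10 m/s² × 1930 m = 1.994×10^7 Pa = 196.8 atm
coal seam: 1367 kg/m³ × 10 m/s² × 40 m = 5.468×10^5 Pa = 5.396 atm
dolomite: 2752 kg/m³ × 10 m/s² × 3967 m = 1.092×10^8 Pa = 1077 atm
Total = 196.8 + 5.396 + 1077 = 1279.6 atm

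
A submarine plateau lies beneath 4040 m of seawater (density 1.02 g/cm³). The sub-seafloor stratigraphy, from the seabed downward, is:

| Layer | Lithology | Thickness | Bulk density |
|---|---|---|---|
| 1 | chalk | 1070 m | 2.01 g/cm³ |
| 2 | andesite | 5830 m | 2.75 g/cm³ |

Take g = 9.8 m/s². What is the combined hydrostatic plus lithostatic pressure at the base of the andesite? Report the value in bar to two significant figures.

2200 bar

seawater: 1020 kg/m³ × 9.8 m/s² × 4040 m = 4.038×10^7 Pa = 403.8 bar
chalk: 2010 kg/m³ × 9.8 m/s² × 1070 m = 2.108×10^7 Pa = 210.8 bar
andesite: 2750 kg/m³ × 9.8 m/s² × 5830 m = 1.571×10^8 Pa = 1571 bar
Total = 403.8 + 210.8 + 1571 = 2185.8 bar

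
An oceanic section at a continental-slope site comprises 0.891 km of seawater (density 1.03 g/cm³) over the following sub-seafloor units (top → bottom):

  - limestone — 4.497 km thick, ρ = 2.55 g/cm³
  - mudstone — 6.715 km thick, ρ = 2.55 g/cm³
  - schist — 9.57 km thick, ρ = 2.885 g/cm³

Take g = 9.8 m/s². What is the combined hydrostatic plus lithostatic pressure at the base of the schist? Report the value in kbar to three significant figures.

seawater: 1030 kg/m³ × 9.8 m/s² × 891 m = 8.994×10^6 Pa = 0.08994 kbar
limestone: 2550 kg/m³ × 9.8 m/s² × 4497 m = 1.124×10^8 Pa = 1.124 kbar
mudstone: 2550 kg/m³ × 9.8 m/s² × 6715 m = 1.678×10^8 Pa = 1.678 kbar
schist: 2885 kg/m³ × 9.8 m/s² × 9570 m = 2.706×10^8 Pa = 2.706 kbar
Total = 0.08994 + 1.124 + 1.678 + 2.706 = 5.5975 kbar

5.60 kbar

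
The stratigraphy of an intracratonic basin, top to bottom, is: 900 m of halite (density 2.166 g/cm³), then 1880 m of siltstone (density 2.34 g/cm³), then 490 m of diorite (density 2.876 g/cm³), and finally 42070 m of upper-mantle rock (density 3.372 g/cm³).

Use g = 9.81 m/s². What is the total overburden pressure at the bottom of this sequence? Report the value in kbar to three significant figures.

halite: 2166 kg/m³ × 9.81 m/s² × 900 m = 1.912×10^7 Pa = 0.1912 kbar
siltstone: 2340 kg/m³ × 9.81 m/s² × 1880 m = 4.316×10^7 Pa = 0.4316 kbar
diorite: 2876 kg/m³ × 9.81 m/s² × 490 m = 1.382×10^7 Pa = 0.1382 kbar
upper-mantle rock: 3372 kg/m³ × 9.81 m/s² × 42070 m = 1.392×10^9 Pa = 13.92 kbar
Total = 0.1912 + 0.4316 + 0.1382 + 13.92 = 14.678 kbar

14.7 kbar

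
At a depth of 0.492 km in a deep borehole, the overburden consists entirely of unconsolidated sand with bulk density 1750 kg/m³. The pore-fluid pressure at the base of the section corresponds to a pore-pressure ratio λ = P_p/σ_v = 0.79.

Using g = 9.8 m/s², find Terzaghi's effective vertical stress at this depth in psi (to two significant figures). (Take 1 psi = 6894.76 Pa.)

Overburden (lithostatic) stress σ_v:
unconsolidated sand: 1750 kg/m³ × 9.8 m/s² × 492 m = 8.438×10^6 Pa = 8.438 MPa
Pore pressure P_p = λ·σ_v = 0.79 × 8.438 MPa = 6.666 MPa
Effective stress σ' = σ_v − P_p = 8.438 − 6.666 = 1.7719 MPa = 257.00 psi

260 psi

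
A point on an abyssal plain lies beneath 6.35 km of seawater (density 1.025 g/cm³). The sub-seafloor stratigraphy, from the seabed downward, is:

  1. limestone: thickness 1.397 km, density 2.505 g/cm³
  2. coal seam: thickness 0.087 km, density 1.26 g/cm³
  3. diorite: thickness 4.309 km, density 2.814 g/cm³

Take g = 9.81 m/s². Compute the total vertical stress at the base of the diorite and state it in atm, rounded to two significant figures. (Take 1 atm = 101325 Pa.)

2200 atm

seawater: 1025 kg/m³ × 9.81 m/s² × 6350 m = 6.385×10^7 Pa = 630.2 atm
limestone: 2505 kg/m³ × 9.81 m/s² × 1397 m = 3.433×10^7 Pa = 338.8 atm
coal seam: 1260 kg/m³ × 9.81 m/s² × 87 m = 1.075×10^6 Pa = 10.61 atm
diorite: 2814 kg/m³ × 9.81 m/s² × 4309 m = 1.190×10^8 Pa = 1174 atm
Total = 630.2 + 338.8 + 10.61 + 1174 = 2153.5 atm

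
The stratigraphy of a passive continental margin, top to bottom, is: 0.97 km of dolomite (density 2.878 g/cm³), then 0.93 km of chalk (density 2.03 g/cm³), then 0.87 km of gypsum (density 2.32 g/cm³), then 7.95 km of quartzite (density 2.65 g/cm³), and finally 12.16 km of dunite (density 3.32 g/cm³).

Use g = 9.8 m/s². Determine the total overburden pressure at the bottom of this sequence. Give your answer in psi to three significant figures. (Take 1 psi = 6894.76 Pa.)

96800 psi

dolomite: 2878 kg/m³ × 9.8 m/s² × 970 m = 2.736×10^7 Pa = 3968 psi
chalk: 2030 kg/m³ × 9.8 m/s² × 930 m = 1.850×10^7 Pa = 2683 psi
gypsum: 2320 kg/m³ × 9.8 m/s² × 870 m = 1.978×10^7 Pa = 2869 psi
quartzite: 2650 kg/m³ × 9.8 m/s² × 7950 m = 2.065×10^8 Pa = 29945 psi
dunite: 3320 kg/m³ × 9.8 m/s² × 12160 m = 3.956×10^8 Pa = 57382 psi
Total = 3968 + 2683 + 2869 + 29945 + 57382 = 96847 psi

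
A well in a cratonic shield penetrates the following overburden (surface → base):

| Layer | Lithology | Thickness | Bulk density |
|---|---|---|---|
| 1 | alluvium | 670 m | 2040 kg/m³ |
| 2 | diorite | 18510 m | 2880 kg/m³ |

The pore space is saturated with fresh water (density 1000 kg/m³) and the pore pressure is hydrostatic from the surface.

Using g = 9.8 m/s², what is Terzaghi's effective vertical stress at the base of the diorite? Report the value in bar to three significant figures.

Overburden (lithostatic) stress σ_v:
alluvium: 2040 kg/m³ × 9.8 m/s² × 670 m = 1.339×10^7 Pa = 13.39 MPa
diorite: 2880 kg/m³ × 9.8 m/s² × 18510 m = 5.224×10^8 Pa = 522.4 MPa
Total = 13.39 + 522.4 = 535.82 MPa
Pore pressure P_p = 1000 kg/m³ × 9.8 m/s² × 19180 m = 1.880×10^8 Pa = 188.0 MPa
Effective stress σ' = σ_v − P_p = 535.8 − 188.0 = 347.86 MPa = 3478.6 bar

3480 bar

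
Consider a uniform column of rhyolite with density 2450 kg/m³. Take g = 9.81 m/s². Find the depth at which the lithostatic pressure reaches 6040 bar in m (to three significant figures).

25100 m

h = P/(ρg) = 6040 bar / (2450 kg/m³ × 9.81 m/s²) = 6.040×10^8 Pa / 24034 Pa/m = 25131 m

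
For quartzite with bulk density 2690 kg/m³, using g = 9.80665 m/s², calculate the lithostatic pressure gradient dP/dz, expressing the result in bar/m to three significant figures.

0.264 bar/m

dP/dz = ρg = 2690 kg/m³ × 9.80665 m/s² = 26380 Pa/m
= 26380 Pa/m × (1 bar/m / 1.0000×10^5 Pa/m) = 0.26380 bar/m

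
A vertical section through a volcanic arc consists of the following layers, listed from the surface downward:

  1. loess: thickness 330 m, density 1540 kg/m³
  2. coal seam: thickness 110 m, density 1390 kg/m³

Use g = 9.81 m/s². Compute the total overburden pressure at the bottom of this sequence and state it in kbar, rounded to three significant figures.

0.0649 kbar

loess: 1540 kg/m³ × 9.81 m/s² × 330 m = 4.985×10^6 Pa = 0.04985 kbar
coal seam: 1390 kg/m³ × 9.81 m/s² × 110 m = 1.500×10^6 Pa = 0.01500 kbar
Total = 0.04985 + 0.01500 = 0.064854 kbar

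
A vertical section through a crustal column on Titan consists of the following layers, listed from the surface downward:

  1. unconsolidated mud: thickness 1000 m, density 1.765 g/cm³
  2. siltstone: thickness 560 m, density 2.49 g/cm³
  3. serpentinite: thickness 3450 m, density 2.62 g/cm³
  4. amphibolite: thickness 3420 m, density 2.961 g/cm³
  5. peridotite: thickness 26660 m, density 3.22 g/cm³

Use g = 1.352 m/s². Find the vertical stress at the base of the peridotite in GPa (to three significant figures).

0.146 GPa

unconsolidated mud: 1765 kg/m³ × 1.352 m/s² × 1000 m = 2.386×10^6 Pa = 2.386×10^-3 GPa
siltstone: 2490 kg/m³ × 1.352 m/s² × 560 m = 1.885×10^6 Pa = 1.885×10^-3 GPa
serpentinite: 2620 kg/m³ × 1.352 m/s² × 3450 m = 1.222×10^7 Pa = 0.01222 GPa
amphibolite: 2961 kg/m³ × 1.352 m/s² × 3420 m = 1.369×10^7 Pa = 0.01369 GPa
peridotite: 3220 kg/m³ × 1.352 m/s² × 26660 m = 1.161×10^8 Pa = 0.1161 GPa
Total = 2.386×10^-3 + 1.885×10^-3 + 0.01222 + 0.01369 + 0.1161 = 0.14625 GPa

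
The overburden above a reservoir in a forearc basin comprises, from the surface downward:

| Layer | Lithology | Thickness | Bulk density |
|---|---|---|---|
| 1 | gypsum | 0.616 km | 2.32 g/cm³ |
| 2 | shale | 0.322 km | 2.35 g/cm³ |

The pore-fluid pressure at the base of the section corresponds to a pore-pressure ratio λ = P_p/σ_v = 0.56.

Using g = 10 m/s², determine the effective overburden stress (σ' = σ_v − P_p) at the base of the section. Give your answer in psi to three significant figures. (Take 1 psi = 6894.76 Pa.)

1390 psi

Overburden (lithostatic) stress σ_v:
gypsum: 2320 kg/m³ × 10 m/s² × 616 m = 1.429×10^7 Pa = 14.29 MPa
shale: 2350 kg/m³ × 10 m/s² × 322 m = 7.567×10^6 Pa = 7.567 MPa
Total = 14.29 + 7.567 = 21.858 MPa
Pore pressure P_p = λ·σ_v = 0.56 × 21.86 MPa = 12.24 MPa
Effective stress σ' = σ_v − P_p = 21.86 − 12.24 = 9.6176 MPa = 1394.9 psi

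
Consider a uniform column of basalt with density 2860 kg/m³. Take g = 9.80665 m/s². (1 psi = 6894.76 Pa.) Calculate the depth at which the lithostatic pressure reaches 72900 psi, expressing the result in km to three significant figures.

17.9 km

h = P/(ρg) = 72900 psi / (2860 kg/m³ × 9.80665 m/s²) = 5.026×10^8 Pa / 28047 Pa/m = 17921 m
= 17.921 km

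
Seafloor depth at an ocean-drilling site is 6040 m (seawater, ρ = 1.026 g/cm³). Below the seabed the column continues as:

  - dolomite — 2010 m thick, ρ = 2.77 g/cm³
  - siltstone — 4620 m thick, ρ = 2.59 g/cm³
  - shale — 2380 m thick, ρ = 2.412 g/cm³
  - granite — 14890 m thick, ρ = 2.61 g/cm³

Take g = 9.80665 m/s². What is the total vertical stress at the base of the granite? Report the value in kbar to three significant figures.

seawater: 1026 kg/m³ × 9.80665 m/s² × 6040 m = 6.077×10^7 Pa = 0.6077 kbar
dolomite: 2770 kg/m³ × 9.80665 m/s² × 2010 m = 5.460×10^7 Pa = 0.5460 kbar
siltstone: 2590 kg/m³ × 9.80665 m/s² × 4620 m = 1.173×10^8 Pa = 1.173 kbar
shale: 2412 kg/m³ × 9.80665 m/s² × 2380 m = 5.630×10^7 Pa = 0.5630 kbar
granite: 2610 kg/m³ × 9.80665 m/s² × 14890 m = 3.811×10^8 Pa = 3.811 kbar
Total = 0.6077 + 0.5460 + 1.173 + 0.5630 + 3.811 = 6.7013 kbar

6.70 kbar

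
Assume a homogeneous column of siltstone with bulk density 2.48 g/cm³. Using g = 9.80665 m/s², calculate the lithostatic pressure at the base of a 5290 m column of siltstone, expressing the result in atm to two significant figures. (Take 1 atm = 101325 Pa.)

siltstone: 2480 kg/m³ × 9.80665 m/s² × 5290 m = 1.287×10^8 Pa = 1270 atm

1300 atm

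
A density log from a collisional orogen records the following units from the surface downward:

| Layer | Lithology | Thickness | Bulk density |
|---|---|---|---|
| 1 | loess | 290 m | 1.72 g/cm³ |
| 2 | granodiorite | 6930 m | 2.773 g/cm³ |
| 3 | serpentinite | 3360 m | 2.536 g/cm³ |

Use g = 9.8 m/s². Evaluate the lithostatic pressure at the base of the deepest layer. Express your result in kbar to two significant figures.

2.8 kbar

loess: 1720 kg/m³ × 9.8 m/s² × 290 m = 4.888×10^6 Pa = 0.04888 kbar
granodiorite: 2773 kg/m³ × 9.8 m/s² × 6930 m = 1.883×10^8 Pa = 1.883 kbar
serpentinite: 2536 kg/m³ × 9.8 m/s² × 3360 m = 8.351×10^7 Pa = 0.8351 kbar
Total = 0.04888 + 1.883 + 0.8351 = 2.7672 kbar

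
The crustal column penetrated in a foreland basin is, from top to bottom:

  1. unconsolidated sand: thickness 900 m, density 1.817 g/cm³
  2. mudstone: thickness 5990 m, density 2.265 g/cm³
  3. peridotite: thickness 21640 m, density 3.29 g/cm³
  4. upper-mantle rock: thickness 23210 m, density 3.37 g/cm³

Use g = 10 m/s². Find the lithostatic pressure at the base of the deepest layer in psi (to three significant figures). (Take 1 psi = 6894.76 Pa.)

unconsolidated sand: 1817 kg/m³ × 10 m/s² × 900 m = 1.635×10^7 Pa = 2372 psi
mudstone: 2265 kg/m³ × 10 m/s² × 5990 m = 1.357×10^8 Pa = 19678 psi
peridotite: 3290 kg/m³ × 10 m/s² × 21640 m = 7.120×10^8 Pa = 1.033×10^5 psi
upper-mantle rock: 3370 kg/m³ × 10 m/s² × 23210 m = 7.822×10^8 Pa = 1.134×10^5 psi
Total = 2372 + 19678 + 1.033×10^5 + 1.134×10^5 = 2.3876×10^5 psi

239000 psi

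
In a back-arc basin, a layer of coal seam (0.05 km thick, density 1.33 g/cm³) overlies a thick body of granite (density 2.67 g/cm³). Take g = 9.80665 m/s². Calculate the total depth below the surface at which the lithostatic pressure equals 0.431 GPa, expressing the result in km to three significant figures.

16.5 km

Pressure at base of upper layers: 1330×9.80665×50 = 6.521×10^5 Pa = 6.521×10^-4 GPa
Remaining pressure to be supplied by granite: 4.310×10^8 − 6.521×10^5 = 4.303×10^8 Pa
Additional depth in granite = 4.303×10^8 Pa / (2670 kg/m³ × 9.80665 m/s²) = 16436 m
Total depth = 50 m + 16436 m = 16486 m
= 16.486 km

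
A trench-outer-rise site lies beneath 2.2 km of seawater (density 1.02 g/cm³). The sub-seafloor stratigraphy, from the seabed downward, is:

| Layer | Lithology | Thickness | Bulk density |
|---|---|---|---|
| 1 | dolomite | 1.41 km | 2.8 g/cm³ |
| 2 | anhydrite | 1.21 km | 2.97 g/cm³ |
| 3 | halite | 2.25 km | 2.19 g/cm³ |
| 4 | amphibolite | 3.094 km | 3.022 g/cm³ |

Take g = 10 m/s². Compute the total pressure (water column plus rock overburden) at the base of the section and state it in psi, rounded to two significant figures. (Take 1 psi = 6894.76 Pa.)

35000 psi

seawater: 1020 kg/m³ × 10 m/s² × 2200 m = 2.244×10^7 Pa = 3255 psi
dolomite: 2800 kg/m³ × 10 m/s² × 1410 m = 3.948×10^7 Pa = 5726 psi
anhydrite: 2970 kg/m³ × 10 m/s² × 1210 m = 3.594×10^7 Pa = 5212 psi
halite: 2190 kg/m³ × 10 m/s² × 2250 m = 4.928×10^7 Pa = 7147 psi
amphibolite: 3022 kg/m³ × 10 m/s² × 3094 m = 9.350×10^7 Pa = 13561 psi
Total = 3255 + 5726 + 5212 + 7147 + 13561 = 34901 psi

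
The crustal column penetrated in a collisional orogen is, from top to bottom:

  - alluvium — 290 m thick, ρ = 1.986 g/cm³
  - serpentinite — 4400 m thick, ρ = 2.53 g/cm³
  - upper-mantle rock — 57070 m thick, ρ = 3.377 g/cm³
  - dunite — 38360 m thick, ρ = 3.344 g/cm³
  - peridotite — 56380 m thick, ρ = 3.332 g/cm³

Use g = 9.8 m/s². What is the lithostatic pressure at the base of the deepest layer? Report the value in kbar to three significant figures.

alluvium: 1986 kg/m³ × 9.8 m/s² × 290 m = 5.644×10^6 Pa = 0.05644 kbar
serpentinite: 2530 kg/m³ × 9.8 m/s² × 4400 m = 1.091×10^8 Pa = 1.091 kbar
upper-mantle rock: 3377 kg/m³ × 9.8 m/s² × 57070 m = 1.889×10^9 Pa = 18.89 kbar
dunite: 3344 kg/m³ × 9.8 m/s² × 38360 m = 1.257×10^9 Pa = 12.57 kbar
peridotite: 3332 kg/m³ × 9.8 m/s² × 56380 m = 1.841×10^9 Pa = 18.41 kbar
Total = 0.05644 + 1.091 + 18.89 + 12.57 + 18.41 = 51.016 kbar

51.0 kbar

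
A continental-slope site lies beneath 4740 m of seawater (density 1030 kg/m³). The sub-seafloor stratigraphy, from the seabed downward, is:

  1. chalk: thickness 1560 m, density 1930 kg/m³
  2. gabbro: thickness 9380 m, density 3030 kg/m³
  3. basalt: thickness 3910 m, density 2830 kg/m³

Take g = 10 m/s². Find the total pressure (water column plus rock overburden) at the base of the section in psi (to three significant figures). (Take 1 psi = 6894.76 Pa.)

seawater: 1030 kg/m³ × 10 m/s² × 4740 m = 4.882×10^7 Pa = 7081 psi
chalk: 1930 kg/m³ × 10 m/s² × 1560 m = 3.011×10^7 Pa = 4367 psi
gabbro: 3030 kg/m³ × 10 m/s² × 9380 m = 2.842×10^8 Pa = 41222 psi
basalt: 2830 kg/m³ × 10 m/s² × 3910 m = 1.107×10^8 Pa = 16049 psi
Total = 7081 + 4367 + 41222 + 16049 = 68718 psi

68700 psi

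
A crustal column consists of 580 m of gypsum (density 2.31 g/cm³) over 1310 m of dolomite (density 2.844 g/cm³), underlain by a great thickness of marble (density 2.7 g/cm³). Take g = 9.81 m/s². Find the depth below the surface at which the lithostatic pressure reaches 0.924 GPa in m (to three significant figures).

34900 m

Pressure at base of upper layers: 2310×9.81×580 + 2844×9.81×1310 = 4.969×10^7 Pa = 0.04969 GPa
Remaining pressure to be supplied by marble: 9.240×10^8 − 4.969×10^7 = 8.743×10^8 Pa
Additional depth in marble = 8.743×10^8 Pa / (2700 kg/m³ × 9.81 m/s²) = 33009 m
Total depth = 1890 m + 33009 m = 34899 m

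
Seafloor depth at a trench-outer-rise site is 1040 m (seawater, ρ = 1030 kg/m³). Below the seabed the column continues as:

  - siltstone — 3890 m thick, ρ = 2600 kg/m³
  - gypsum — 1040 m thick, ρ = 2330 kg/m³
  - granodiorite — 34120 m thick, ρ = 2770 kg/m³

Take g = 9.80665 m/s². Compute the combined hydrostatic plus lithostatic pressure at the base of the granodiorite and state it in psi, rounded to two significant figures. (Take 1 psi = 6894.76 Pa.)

150000 psi

seawater: 1030 kg/m³ × 9.80665 m/s² × 1040 m = 1.050×10^7 Pa = 1524 psi
siltstone: 2600 kg/m³ × 9.80665 m/s² × 3890 m = 9.918×10^7 Pa = 14385 psi
gypsum: 2330 kg/m³ × 9.80665 m/s² × 1040 m = 2.376×10^7 Pa = 3447 psi
granodiorite: 2770 kg/m³ × 9.80665 m/s² × 34120 m = 9.269×10^8 Pa = 1.344×10^5 psi
Total = 1524 + 14385 + 3447 + 1.344×10^5 = 1.5378×10^5 psi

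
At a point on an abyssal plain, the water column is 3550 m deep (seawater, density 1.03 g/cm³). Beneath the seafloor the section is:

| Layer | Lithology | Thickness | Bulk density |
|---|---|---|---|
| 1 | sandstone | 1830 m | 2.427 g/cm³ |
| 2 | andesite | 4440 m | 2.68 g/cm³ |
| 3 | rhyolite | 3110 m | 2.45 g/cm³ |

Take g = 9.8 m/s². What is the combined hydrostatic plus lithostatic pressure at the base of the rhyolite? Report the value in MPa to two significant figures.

seawater: 1030 kg/m³ × 9.8 m/s² × 3550 m = 3.583×10^7 Pa = 35.83 MPa
sandstone: 2427 kg/m³ × 9.8 m/s² × 1830 m = 4.353×10^7 Pa = 43.53 MPa
andesite: 2680 kg/m³ × 9.8 m/s² × 4440 m = 1.166×10^8 Pa = 116.6 MPa
rhyolite: 2450 kg/m³ × 9.8 m/s² × 3110 m = 7.467×10^7 Pa = 74.67 MPa
Total = 35.83 + 43.53 + 116.6 + 74.67 = 270.64 MPa

270 MPa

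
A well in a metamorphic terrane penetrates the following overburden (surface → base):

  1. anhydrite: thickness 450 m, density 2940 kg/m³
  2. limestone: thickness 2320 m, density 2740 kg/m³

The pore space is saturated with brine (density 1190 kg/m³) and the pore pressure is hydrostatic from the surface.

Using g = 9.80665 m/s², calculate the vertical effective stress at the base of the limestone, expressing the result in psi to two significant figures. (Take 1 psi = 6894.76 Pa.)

Overburden (lithostatic) stress σ_v:
anhydrite: 2940 kg/m³ × 9.80665 m/s² × 450 m = 1.297×10^7 Pa = 12.97 MPa
limestone: 2740 kg/m³ × 9.80665 m/s² × 2320 m = 6.234×10^7 Pa = 62.34 MPa
Total = 12.97 + 62.34 = 75.313 MPa
Pore pressure P_p = 1190 kg/m³ × 9.80665 m/s² × 2770 m = 3.233×10^7 Pa = 32.33 MPa
Effective stress σ' = σ_v − P_p = 75.31 − 32.33 = 42.987 MPa = 6234.8 psi

6200 psi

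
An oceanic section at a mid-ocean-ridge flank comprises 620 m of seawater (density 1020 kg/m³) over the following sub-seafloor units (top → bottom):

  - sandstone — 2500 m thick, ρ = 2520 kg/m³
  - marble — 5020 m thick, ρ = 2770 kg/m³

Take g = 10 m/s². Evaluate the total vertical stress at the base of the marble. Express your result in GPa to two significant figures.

seawater: 1020 kg/m³ × 10 m/s² × 620 m = 6.324×10^6 Pa = 6.324×10^-3 GPa
sandstone: 2520 kg/m³ × 10 m/s² × 2500 m = 6.300×10^7 Pa = 0.06300 GPa
marble: 2770 kg/m³ × 10 m/s² × 5020 m = 1.391×10^8 Pa = 0.1391 GPa
Total = 6.324×10^-3 + 0.06300 + 0.1391 = 0.20838 GPa

0.21 GPa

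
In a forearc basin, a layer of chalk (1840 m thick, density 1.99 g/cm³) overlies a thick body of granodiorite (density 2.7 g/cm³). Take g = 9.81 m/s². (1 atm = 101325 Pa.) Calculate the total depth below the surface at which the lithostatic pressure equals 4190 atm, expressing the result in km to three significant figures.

Pressure at base of upper layers: 1990×9.81×1840 = 3.592×10^7 Pa = 354.5 atm
Remaining pressure to be supplied by granodiorite: 4.246×10^8 − 3.592×10^7 = 3.886×10^8 Pa
Additional depth in granodiorite = 3.886×10^8 Pa / (2700 kg/m³ × 9.81 m/s²) = 14673 m
Total depth = 1840 m + 14673 m = 16513 m
= 16.513 km

16.5 km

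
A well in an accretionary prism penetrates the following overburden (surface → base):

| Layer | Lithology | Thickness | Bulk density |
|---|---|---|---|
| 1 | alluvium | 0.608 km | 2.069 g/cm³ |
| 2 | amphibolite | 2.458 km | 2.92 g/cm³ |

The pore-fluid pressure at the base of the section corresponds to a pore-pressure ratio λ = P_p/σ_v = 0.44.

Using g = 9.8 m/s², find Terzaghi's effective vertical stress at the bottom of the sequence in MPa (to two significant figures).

Overburden (lithostatic) stress σ_v:
alluvium: 2069 kg/m³ × 9.8 m/s² × 608 m = 1.233×10^7 Pa = 12.33 MPa
amphibolite: 2920 kg/m³ × 9.8 m/s² × 2458 m = 7.034×10^7 Pa = 70.34 MPa
Total = 12.33 + 70.34 = 82.666 MPa
Pore pressure P_p = λ·σ_v = 0.44 × 82.67 MPa = 36.37 MPa
Effective stress σ' = σ_v − P_p = 82.67 − 36.37 = 46.293 MPa

46 MPa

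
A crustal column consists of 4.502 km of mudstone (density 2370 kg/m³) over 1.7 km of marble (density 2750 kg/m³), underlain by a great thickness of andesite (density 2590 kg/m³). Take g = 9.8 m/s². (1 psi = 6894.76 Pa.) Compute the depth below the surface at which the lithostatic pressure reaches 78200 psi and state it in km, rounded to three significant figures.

Pressure at base of upper layers: 2370×9.8×4502 + 2750×9.8×1700 = 1.504×10^8 Pa = 21811 psi
Remaining pressure to be supplied by andesite: 5.392×10^8 − 1.504×10^8 = 3.888×10^8 Pa
Additional depth in andesite = 3.888×10^8 Pa / (2590 kg/m³ × 9.8 m/s²) = 15318 m
Total depth = 6202 m + 15318 m = 21520 m
= 21.520 km

21.5 km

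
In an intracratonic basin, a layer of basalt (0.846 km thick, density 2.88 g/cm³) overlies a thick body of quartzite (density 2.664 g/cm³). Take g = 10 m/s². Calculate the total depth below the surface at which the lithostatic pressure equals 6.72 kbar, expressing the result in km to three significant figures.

Pressure at base of upper layers: 2880×10×846 = 2.436×10^7 Pa = 0.2436 kbar
Remaining pressure to be supplied by quartzite: 6.720×10^8 − 2.436×10^7 = 6.476×10^8 Pa
Additional depth in quartzite = 6.476×10^8 Pa / (2664 kg/m³ × 10 m/s²) = 24311 m
Total depth = 846 m + 24311 m = 25157 m
= 25.157 km

25.2 km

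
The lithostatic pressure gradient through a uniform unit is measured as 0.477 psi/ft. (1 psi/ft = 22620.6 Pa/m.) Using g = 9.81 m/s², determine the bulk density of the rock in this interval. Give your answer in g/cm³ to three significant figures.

ρ = (dP/dz)/g = 0.477 psi/ft / 9.81 m/s² = 10790 Pa/m / 9.81 m/s² = 1099.9 kg/m³
= 1.100 g/cm³

1.10 g/cm³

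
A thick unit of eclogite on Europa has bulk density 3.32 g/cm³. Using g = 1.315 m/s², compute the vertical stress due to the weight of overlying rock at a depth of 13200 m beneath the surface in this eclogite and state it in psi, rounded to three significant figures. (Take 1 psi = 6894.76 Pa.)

eclogite: 3320 kg/m³ × 1.315 m/s² × 13200 m = 5.763×10^7 Pa = 8358 psi

8360 psi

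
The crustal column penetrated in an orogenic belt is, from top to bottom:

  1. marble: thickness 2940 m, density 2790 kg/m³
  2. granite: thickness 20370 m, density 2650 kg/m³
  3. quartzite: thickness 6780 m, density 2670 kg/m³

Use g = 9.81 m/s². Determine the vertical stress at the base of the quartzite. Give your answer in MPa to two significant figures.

790 MPa

marble: 2790 kg/m³ × 9.81 m/s² × 2940 m = 8.047×10^7 Pa = 80.47 MPa
granite: 2650 kg/m³ × 9.81 m/s² × 20370 m = 5.295×10^8 Pa = 529.5 MPa
quartzite: 2670 kg/m³ × 9.81 m/s² × 6780 m = 1.776×10^8 Pa = 177.6 MPa
Total = 80.47 + 529.5 + 177.6 = 787.60 MPa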